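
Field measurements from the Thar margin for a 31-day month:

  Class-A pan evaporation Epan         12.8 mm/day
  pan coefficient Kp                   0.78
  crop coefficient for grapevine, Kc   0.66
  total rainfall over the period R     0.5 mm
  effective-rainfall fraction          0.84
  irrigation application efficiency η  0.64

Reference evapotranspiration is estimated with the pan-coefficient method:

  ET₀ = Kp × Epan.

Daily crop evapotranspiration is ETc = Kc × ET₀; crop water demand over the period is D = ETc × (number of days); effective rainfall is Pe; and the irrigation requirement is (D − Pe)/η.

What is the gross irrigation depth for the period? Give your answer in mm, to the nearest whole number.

319 mm

ET₀ = 0.78 × 12.8 = 9.9840 mm/d
ETc = Kc × ET₀ = 0.66 × 9.9840 = 6.5894 mm/d
Crop demand D = ETc × 31 d = 6.5894 × 31 = 204.271 mm
Pe = 0.84 × 0.5 = 0.420 mm
D − Pe = 204.271 − 0.420 = 203.851 mm
Gross irrigation = 203.851 / 0.64 = 318.517 mm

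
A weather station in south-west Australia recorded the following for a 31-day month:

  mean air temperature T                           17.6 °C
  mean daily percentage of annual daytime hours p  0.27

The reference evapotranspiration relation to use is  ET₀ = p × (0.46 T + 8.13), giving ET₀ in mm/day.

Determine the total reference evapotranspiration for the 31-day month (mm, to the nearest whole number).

136 mm

ET₀ = 0.27 × (0.46 × 17.6 + 8.13) = 0.27 × 16.226 = 4.3810 mm/d
Monthly total = 4.3810 × 31 = 135.811 mm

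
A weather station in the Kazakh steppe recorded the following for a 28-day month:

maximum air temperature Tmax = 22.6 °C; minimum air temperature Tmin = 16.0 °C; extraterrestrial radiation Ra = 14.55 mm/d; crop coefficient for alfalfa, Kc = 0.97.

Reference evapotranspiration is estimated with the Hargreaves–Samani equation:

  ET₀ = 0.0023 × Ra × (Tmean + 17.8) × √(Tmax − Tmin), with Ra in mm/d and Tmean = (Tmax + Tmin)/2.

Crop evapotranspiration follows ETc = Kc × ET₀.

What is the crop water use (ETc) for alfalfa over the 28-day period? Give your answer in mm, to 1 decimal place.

Tmean = (22.6 + 16.0)/2 = 19.30 °C
ET₀ = 0.0023 × 14.55 × (19.30 + 17.8) × √6.6 = 0.0023 × 14.55 × 37.10 × 2.5690 = 3.1895 mm/d
ETc = Kc × ET₀ = 0.97 × 3.1895 = 3.0938 mm/d
Over 28 days: 3.0938 × 28 = 86.626 mm

86.6 mm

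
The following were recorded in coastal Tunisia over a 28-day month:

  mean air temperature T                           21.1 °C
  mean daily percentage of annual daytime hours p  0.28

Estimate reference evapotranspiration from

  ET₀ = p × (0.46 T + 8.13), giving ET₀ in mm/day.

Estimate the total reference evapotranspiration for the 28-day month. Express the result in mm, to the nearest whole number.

140 mm

ET₀ = 0.28 × (0.46 × 21.1 + 8.13) = 0.28 × 17.836 = 4.9941 mm/d
Monthly total = 4.9941 × 28 = 139.835 mm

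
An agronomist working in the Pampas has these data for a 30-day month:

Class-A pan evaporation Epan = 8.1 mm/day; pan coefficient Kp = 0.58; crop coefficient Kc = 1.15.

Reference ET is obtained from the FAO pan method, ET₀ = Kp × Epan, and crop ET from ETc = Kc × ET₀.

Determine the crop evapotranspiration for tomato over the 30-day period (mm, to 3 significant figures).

162 mm

ET₀ = 0.58 × 8.1 = 4.6980 mm/d
ETc = Kc × ET₀ = 1.15 × 4.6980 = 5.4027 mm/d
Over 30 days: 5.4027 × 30 = 162.081 mm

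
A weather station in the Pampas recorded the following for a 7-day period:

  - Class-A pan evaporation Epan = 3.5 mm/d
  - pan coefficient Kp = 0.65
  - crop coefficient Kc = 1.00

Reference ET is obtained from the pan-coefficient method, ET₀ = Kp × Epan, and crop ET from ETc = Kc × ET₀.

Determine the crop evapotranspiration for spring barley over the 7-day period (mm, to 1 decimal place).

ET₀ = 0.65 × 3.5 = 2.2750 mm/d
ETc = Kc × ET₀ = 1.00 × 2.2750 = 2.2750 mm/d
Over 7 days: 2.2750 × 7 = 15.925 mm

15.9 mm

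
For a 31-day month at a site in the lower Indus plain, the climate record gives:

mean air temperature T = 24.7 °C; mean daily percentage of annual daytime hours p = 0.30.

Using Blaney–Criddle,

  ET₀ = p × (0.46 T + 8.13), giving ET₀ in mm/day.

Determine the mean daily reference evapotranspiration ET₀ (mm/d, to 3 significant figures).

5.85 mm/d

ET₀ = 0.30 × (0.46 × 24.7 + 8.13) = 0.30 × 19.492 = 5.8476 mm/d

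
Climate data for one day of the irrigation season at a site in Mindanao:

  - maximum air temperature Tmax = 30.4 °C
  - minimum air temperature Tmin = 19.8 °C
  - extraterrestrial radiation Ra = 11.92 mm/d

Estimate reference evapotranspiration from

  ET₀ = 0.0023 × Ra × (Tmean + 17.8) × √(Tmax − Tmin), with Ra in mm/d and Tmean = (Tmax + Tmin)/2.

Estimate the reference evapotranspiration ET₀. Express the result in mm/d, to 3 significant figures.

Tmean = (30.4 + 19.8)/2 = 25.10 °C
ET₀ = 0.0023 × 11.92 × (25.10 + 17.8) × √10.6 = 0.0023 × 11.92 × 42.90 × 3.2558 = 3.8293 mm/d

3.83 mm/d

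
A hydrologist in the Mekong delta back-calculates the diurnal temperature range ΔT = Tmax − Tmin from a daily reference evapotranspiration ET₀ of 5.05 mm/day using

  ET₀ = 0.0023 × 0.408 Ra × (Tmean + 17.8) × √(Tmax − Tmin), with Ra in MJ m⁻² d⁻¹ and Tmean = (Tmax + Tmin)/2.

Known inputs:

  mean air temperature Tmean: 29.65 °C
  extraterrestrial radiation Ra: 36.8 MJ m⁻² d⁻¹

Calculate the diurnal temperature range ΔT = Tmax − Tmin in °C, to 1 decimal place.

√ΔT = ET₀ / [0.0023 × 0.408 × Ra × (Tmean+17.8)] = 5.05 / (0.0023 × 15.0144 × 47.45) = 3.0819
ΔT = 3.0819² = 9.498 °C

9.5 °C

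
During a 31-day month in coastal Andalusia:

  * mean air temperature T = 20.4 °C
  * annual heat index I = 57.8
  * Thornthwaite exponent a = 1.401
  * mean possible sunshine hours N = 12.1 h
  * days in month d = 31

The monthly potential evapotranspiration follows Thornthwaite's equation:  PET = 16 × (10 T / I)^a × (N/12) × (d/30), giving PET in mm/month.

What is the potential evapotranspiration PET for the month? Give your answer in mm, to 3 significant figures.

10T/I = 10 × 20.4 / 57.8 = 3.5294
(10T/I)^a = 3.5294^1.401 = 5.8523
Uncorrected PET = 16 × 5.8523 = 93.637 mm
Correction = (N/12)(d/30) = (12.1/12)(31/30) = 1.0419
PET = 93.637 × 1.0419 = 97.560 mm/month

97.6 mm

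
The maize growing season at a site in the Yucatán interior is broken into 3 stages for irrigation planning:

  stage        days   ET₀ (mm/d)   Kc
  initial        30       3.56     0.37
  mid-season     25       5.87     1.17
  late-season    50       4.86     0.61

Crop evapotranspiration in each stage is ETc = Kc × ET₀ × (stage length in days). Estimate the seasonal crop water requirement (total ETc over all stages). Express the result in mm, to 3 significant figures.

initial: 0.37 × 3.56 × 30 = 39.52 mm
mid-season: 1.17 × 5.87 × 25 = 171.70 mm
late-season: 0.61 × 4.86 × 50 = 148.23 mm
Seasonal total = 359.45 mm

359 mm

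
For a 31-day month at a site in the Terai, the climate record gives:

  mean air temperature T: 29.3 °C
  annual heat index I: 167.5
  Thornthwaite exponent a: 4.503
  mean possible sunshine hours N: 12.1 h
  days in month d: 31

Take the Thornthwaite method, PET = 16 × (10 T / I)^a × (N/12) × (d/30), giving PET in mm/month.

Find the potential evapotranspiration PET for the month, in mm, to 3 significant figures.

10T/I = 10 × 29.3 / 167.5 = 1.7493
(10T/I)^a = 1.7493^4.503 = 12.4056
Uncorrected PET = 16 × 12.4056 = 198.490 mm
Correction = (N/12)(d/30) = (12.1/12)(31/30) = 1.0419
PET = 198.490 × 1.0419 = 206.807 mm/month

207 mm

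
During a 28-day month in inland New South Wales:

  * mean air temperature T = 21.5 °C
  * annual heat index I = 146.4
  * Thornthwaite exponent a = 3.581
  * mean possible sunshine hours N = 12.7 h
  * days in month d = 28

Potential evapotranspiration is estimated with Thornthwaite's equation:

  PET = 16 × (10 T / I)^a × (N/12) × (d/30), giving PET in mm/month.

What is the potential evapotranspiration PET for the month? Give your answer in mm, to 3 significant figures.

10T/I = 10 × 21.5 / 146.4 = 1.4686
(10T/I)^a = 1.4686^3.581 = 3.9599
Uncorrected PET = 16 × 3.9599 = 63.358 mm
Correction = (N/12)(d/30) = (12.7/12)(28/30) = 0.9878
PET = 63.358 × 0.9878 = 62.585 mm/month

62.6 mm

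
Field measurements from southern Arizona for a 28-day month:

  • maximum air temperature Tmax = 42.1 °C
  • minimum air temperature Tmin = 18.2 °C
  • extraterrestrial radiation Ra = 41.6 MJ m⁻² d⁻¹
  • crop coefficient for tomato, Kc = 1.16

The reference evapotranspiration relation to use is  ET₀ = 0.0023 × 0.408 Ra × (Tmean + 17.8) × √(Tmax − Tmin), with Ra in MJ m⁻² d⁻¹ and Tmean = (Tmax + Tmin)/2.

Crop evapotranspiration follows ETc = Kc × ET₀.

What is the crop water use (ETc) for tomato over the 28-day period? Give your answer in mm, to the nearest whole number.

297 mm

Tmean = (42.1 + 18.2)/2 = 30.15 °C
0.408 Ra = 0.408 × 41.6 = 16.9728 mm/d equivalent
ET₀ = 0.0023 × 16.9728 × (30.15 + 17.8) × √23.9 = 0.0023 × 16.9728 × 47.95 × 4.8888 = 9.1511 mm/d
ETc = Kc × ET₀ = 1.16 × 9.1511 = 10.6153 mm/d
Over 28 days: 10.6153 × 28 = 297.228 mm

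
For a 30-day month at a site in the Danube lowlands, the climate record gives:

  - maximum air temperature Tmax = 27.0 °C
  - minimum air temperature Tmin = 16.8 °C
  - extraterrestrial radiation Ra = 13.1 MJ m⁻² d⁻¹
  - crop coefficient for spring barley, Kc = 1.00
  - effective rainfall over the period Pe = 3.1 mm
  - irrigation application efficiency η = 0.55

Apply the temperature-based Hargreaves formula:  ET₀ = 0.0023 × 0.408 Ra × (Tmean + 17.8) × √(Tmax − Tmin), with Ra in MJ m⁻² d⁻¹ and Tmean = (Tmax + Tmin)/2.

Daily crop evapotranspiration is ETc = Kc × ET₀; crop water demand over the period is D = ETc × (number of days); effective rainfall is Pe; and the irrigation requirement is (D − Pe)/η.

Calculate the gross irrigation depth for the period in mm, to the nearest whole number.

79 mm

Tmean = (27.0 + 16.8)/2 = 21.90 °C
0.408 Ra = 0.408 × 13.1 = 5.3448 mm/d equivalent
ET₀ = 0.0023 × 5.3448 × (21.90 + 17.8) × √10.2 = 0.0023 × 5.3448 × 39.70 × 3.1937 = 1.5586 mm/d
ETc = Kc × ET₀ = 1.00 × 1.5586 = 1.5586 mm/d
Crop demand D = ETc × 30 d = 1.5586 × 30 = 46.758 mm
D − Pe = 46.758 − 3.1 = 43.658 mm
Gross irrigation = 43.658 / 0.55 = 79.378 mm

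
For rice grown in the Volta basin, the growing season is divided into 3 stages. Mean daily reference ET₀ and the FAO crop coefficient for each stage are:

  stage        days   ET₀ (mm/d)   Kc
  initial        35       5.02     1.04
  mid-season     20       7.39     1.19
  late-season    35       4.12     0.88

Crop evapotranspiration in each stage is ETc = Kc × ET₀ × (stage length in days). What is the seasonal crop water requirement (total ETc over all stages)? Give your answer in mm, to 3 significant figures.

486 mm

initial: 1.04 × 5.02 × 35 = 182.73 mm
mid-season: 1.19 × 7.39 × 20 = 175.88 mm
late-season: 0.88 × 4.12 × 35 = 126.90 mm
Seasonal total = 485.51 mm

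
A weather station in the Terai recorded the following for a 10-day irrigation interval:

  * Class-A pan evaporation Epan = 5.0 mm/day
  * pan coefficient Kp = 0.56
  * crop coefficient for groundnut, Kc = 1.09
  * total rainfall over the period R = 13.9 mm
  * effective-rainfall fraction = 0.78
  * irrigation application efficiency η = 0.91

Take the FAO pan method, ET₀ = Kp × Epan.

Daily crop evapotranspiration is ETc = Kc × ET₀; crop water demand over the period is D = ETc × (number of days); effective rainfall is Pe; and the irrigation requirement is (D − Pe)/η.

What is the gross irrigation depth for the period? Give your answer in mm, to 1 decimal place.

21.6 mm

ET₀ = 0.56 × 5.0 = 2.8000 mm/d
ETc = Kc × ET₀ = 1.09 × 2.8000 = 3.0520 mm/d
Crop demand D = ETc × 10 d = 3.0520 × 10 = 30.520 mm
Pe = 0.78 × 13.9 = 10.842 mm
D − Pe = 30.520 − 10.842 = 19.678 mm
Gross irrigation = 19.678 / 0.91 = 21.624 mm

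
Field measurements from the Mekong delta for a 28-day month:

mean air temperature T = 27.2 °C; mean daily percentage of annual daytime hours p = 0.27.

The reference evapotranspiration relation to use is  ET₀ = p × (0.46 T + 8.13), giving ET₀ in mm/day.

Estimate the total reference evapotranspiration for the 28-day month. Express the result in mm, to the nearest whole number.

156 mm

ET₀ = 0.27 × (0.46 × 27.2 + 8.13) = 0.27 × 20.642 = 5.5733 mm/d
Monthly total = 5.5733 × 28 = 156.052 mm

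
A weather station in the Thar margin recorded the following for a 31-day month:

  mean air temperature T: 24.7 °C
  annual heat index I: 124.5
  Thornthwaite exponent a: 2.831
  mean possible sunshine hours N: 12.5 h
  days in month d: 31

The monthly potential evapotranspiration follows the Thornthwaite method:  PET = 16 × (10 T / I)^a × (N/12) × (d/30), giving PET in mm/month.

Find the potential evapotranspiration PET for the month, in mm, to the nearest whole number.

10T/I = 10 × 24.7 / 124.5 = 1.9839
(10T/I)^a = 1.9839^2.831 = 6.9547
Uncorrected PET = 16 × 6.9547 = 111.275 mm
Correction = (N/12)(d/30) = (12.5/12)(31/30) = 1.0764
PET = 111.275 × 1.0764 = 119.776 mm/month

120 mm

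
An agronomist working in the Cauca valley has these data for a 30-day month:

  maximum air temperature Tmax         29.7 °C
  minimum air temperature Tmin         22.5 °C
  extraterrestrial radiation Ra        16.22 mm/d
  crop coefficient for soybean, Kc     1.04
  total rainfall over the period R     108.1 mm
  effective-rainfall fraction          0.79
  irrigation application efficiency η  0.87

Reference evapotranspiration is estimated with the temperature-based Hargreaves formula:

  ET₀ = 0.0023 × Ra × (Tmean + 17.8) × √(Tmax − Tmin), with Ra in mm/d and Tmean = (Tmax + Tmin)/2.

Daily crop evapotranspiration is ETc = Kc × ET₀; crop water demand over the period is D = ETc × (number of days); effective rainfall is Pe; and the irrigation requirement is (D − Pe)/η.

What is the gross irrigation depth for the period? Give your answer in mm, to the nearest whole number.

Tmean = (29.7 + 22.5)/2 = 26.10 °C
ET₀ = 0.0023 × 16.22 × (26.10 + 17.8) × √7.2 = 0.0023 × 16.22 × 43.90 × 2.6833 = 4.3945 mm/d
ETc = Kc × ET₀ = 1.04 × 4.3945 = 4.5703 mm/d
Crop demand D = ETc × 30 d = 4.5703 × 30 = 137.109 mm
Pe = 0.79 × 108.1 = 85.399 mm
D − Pe = 137.109 − 85.399 = 51.710 mm
Gross irrigation = 51.710 / 0.87 = 59.437 mm

59 mm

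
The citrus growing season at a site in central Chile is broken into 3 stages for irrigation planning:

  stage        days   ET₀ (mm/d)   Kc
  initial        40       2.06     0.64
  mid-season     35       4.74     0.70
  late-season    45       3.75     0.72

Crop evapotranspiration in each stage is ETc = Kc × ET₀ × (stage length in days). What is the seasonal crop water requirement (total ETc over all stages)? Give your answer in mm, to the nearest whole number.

290 mm

initial: 0.64 × 2.06 × 40 = 52.74 mm
mid-season: 0.70 × 4.74 × 35 = 116.13 mm
late-season: 0.72 × 3.75 × 45 = 121.50 mm
Seasonal total = 290.37 mm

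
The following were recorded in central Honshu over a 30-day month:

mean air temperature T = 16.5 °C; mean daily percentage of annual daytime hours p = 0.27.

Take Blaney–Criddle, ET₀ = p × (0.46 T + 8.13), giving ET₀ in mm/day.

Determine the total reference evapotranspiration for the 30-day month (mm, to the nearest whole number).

ET₀ = 0.27 × (0.46 × 16.5 + 8.13) = 0.27 × 15.720 = 4.2444 mm/d
Monthly total = 4.2444 × 30 = 127.332 mm

127 mm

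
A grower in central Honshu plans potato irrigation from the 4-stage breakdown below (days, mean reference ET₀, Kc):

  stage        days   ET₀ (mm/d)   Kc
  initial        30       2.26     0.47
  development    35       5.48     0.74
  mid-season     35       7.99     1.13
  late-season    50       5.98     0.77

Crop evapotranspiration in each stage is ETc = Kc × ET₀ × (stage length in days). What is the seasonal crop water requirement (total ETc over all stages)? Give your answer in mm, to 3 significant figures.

initial: 0.47 × 2.26 × 30 = 31.87 mm
development: 0.74 × 5.48 × 35 = 141.93 mm
mid-season: 1.13 × 7.99 × 35 = 316.00 mm
late-season: 0.77 × 5.98 × 50 = 230.23 mm
Seasonal total = 720.03 mm

720 mm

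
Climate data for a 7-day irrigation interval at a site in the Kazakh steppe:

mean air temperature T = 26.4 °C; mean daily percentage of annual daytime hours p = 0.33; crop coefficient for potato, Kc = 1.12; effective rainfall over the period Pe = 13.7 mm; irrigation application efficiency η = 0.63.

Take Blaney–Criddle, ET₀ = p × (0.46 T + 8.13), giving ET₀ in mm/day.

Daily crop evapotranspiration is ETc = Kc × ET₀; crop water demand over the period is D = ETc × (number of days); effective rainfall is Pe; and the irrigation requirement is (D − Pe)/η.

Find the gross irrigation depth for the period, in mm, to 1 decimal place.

ET₀ = 0.33 × (0.46 × 26.4 + 8.13) = 0.33 × 20.274 = 6.6904 mm/d
ETc = Kc × ET₀ = 1.12 × 6.6904 = 7.4932 mm/d
Crop demand D = ETc × 7 d = 7.4932 × 7 = 52.452 mm
D − Pe = 52.452 − 13.7 = 38.752 mm
Gross irrigation = 38.752 / 0.63 = 61.511 mm

61.5 mm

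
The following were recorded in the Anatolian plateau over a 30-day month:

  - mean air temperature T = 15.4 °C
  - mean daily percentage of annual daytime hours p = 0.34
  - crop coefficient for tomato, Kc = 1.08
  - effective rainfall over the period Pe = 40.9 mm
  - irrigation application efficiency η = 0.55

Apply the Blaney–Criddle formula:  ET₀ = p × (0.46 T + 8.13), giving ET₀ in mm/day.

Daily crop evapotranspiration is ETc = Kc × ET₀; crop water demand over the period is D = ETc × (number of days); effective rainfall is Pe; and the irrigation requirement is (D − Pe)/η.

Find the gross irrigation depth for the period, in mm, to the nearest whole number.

230 mm

ET₀ = 0.34 × (0.46 × 15.4 + 8.13) = 0.34 × 15.214 = 5.1728 mm/d
ETc = Kc × ET₀ = 1.08 × 5.1728 = 5.5866 mm/d
Crop demand D = ETc × 30 d = 5.5866 × 30 = 167.598 mm
D − Pe = 167.598 − 40.9 = 126.698 mm
Gross irrigation = 126.698 / 0.55 = 230.360 mm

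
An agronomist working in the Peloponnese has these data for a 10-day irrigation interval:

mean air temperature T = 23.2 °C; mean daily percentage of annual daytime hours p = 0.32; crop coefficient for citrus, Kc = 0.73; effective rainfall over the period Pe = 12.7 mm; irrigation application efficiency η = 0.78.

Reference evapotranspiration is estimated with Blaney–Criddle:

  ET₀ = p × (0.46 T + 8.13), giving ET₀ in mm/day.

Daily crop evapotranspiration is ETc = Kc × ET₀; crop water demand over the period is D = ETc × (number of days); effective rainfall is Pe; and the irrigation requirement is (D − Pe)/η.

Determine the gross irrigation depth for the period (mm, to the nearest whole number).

ET₀ = 0.32 × (0.46 × 23.2 + 8.13) = 0.32 × 18.802 = 6.0166 mm/d
ETc = Kc × ET₀ = 0.73 × 6.0166 = 4.3921 mm/d
Crop demand D = ETc × 10 d = 4.3921 × 10 = 43.921 mm
D − Pe = 43.921 − 12.7 = 31.221 mm
Gross irrigation = 31.221 / 0.78 = 40.027 mm

40 mm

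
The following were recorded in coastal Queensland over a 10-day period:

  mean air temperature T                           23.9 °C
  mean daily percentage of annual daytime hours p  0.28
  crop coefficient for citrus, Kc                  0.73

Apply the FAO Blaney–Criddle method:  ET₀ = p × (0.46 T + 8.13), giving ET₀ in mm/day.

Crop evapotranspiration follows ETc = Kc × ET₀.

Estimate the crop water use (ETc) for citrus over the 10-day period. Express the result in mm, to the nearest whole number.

ET₀ = 0.28 × (0.46 × 23.9 + 8.13) = 0.28 × 19.124 = 5.3547 mm/d
ETc = Kc × ET₀ = 0.73 × 5.3547 = 3.9089 mm/d
Over 10 days: 3.9089 × 10 = 39.089 mm

39 mm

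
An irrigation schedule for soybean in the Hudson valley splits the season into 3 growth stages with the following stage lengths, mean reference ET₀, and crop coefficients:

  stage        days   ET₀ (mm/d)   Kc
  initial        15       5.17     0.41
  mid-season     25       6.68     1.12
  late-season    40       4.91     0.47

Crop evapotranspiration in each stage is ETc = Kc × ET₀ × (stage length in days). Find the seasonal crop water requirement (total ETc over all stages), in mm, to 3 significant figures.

initial: 0.41 × 5.17 × 15 = 31.80 mm
mid-season: 1.12 × 6.68 × 25 = 187.04 mm
late-season: 0.47 × 4.91 × 40 = 92.31 mm
Seasonal total = 311.15 mm

311 mm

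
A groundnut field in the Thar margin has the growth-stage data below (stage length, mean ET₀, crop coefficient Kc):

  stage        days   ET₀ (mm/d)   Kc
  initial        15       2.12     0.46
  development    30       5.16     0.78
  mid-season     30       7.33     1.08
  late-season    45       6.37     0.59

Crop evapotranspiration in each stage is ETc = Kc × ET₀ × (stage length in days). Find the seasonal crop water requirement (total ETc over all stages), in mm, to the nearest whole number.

initial: 0.46 × 2.12 × 15 = 14.63 mm
development: 0.78 × 5.16 × 30 = 120.74 mm
mid-season: 1.08 × 7.33 × 30 = 237.49 mm
late-season: 0.59 × 6.37 × 45 = 169.12 mm
Seasonal total = 541.98 mm

542 mm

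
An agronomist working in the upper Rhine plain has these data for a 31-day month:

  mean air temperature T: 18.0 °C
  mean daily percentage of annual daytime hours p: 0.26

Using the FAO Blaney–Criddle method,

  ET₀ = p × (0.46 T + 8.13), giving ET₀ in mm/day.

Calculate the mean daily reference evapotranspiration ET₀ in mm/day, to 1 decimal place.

ET₀ = 0.26 × (0.46 × 18.0 + 8.13) = 0.26 × 16.410 = 4.2666 mm/d

4.3 mm/day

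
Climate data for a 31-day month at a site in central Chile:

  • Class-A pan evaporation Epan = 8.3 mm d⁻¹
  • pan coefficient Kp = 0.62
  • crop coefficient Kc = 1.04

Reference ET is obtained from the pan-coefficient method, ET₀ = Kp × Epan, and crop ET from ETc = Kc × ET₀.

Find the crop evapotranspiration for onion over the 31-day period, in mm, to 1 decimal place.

ET₀ = 0.62 × 8.3 = 5.1460 mm/d
ETc = Kc × ET₀ = 1.04 × 5.1460 = 5.3518 mm/d
Over 31 days: 5.3518 × 31 = 165.906 mm

165.9 mm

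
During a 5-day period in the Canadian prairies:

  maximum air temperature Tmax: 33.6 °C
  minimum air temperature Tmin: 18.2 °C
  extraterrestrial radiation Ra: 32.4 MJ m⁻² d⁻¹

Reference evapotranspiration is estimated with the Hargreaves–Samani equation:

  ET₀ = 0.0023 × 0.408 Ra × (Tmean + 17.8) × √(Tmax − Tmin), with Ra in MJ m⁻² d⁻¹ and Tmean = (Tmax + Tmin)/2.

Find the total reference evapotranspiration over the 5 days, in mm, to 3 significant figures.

Tmean = (33.6 + 18.2)/2 = 25.90 °C
0.408 Ra = 0.408 × 32.4 = 13.2192 mm/d equivalent
ET₀ = 0.0023 × 13.2192 × (25.90 + 17.8) × √15.4 = 0.0023 × 13.2192 × 43.70 × 3.9243 = 5.2141 mm/d
Over 5 days: 5.2141 × 5 = 26.071 mm

26.1 mm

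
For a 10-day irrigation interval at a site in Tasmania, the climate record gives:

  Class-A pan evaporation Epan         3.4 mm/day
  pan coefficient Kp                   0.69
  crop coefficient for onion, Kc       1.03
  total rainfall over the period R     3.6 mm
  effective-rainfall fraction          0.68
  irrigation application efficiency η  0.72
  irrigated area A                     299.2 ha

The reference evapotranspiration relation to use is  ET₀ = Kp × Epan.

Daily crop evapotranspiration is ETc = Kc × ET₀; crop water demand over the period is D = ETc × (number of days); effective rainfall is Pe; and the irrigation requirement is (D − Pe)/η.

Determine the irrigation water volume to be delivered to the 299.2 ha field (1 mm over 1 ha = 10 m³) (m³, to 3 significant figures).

90200 m³

ET₀ = 0.69 × 3.4 = 2.3460 mm/d
ETc = Kc × ET₀ = 1.03 × 2.3460 = 2.4164 mm/d
Crop demand D = ETc × 10 d = 2.4164 × 10 = 24.164 mm
Pe = 0.68 × 3.6 = 2.448 mm
D − Pe = 24.164 − 2.448 = 21.716 mm
Gross irrigation = 21.716 / 0.72 = 30.161 mm
Volume = 30.161 mm × 299.2 ha × 10 = 90241.7 m³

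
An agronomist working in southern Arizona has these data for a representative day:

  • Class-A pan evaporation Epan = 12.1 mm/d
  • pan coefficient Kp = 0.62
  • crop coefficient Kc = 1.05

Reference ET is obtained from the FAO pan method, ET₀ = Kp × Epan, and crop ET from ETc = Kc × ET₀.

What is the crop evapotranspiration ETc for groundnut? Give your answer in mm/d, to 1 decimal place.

ET₀ = 0.62 × 12.1 = 7.5020 mm/d
ETc = Kc × ET₀ = 1.05 × 7.5020 = 7.8771 mm/d

7.9 mm/d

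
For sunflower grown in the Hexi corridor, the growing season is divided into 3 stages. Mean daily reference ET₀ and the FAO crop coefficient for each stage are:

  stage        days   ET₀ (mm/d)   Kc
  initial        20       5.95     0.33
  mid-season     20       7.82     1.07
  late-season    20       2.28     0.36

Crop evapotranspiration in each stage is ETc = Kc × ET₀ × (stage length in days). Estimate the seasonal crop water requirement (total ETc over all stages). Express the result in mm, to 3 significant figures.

initial: 0.33 × 5.95 × 20 = 39.27 mm
mid-season: 1.07 × 7.82 × 20 = 167.35 mm
late-season: 0.36 × 2.28 × 20 = 16.42 mm
Seasonal total = 223.04 mm

223 mm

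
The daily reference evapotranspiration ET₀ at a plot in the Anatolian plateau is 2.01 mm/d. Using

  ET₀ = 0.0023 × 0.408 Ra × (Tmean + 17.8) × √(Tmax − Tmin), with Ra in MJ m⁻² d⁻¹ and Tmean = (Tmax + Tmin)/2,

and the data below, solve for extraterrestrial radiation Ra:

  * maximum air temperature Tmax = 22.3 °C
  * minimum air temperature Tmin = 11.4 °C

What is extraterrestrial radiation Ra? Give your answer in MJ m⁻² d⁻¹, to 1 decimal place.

18.7 MJ m⁻² d⁻¹

Tmean = (22.3+11.4)/2 = 16.85 °C; ΔT = 10.9
Ra = ET₀ / [0.0023 × 0.408 × (Tmean+17.8) × √ΔT]
   = 2.01 / (0.0023 × 0.408 × 34.65 × 3.3015) = 18.724 MJ m⁻² d⁻¹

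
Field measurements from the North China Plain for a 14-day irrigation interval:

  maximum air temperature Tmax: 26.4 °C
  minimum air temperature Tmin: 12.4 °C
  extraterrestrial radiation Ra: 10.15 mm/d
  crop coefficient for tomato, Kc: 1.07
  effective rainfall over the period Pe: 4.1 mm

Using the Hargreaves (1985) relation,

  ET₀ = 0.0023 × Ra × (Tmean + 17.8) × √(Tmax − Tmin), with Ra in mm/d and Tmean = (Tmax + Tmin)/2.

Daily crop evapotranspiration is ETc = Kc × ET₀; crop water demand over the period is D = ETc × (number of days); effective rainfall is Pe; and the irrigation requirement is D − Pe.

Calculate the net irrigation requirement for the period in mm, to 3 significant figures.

Tmean = (26.4 + 12.4)/2 = 19.40 °C
ET₀ = 0.0023 × 10.15 × (19.40 + 17.8) × √14.0 = 0.0023 × 10.15 × 37.20 × 3.7417 = 3.2494 mm/d
ETc = Kc × ET₀ = 1.07 × 3.2494 = 3.4769 mm/d
Crop demand D = ETc × 14 d = 3.4769 × 14 = 48.677 mm
D − Pe = 48.677 − 4.1 = 44.577 mm

44.6 mm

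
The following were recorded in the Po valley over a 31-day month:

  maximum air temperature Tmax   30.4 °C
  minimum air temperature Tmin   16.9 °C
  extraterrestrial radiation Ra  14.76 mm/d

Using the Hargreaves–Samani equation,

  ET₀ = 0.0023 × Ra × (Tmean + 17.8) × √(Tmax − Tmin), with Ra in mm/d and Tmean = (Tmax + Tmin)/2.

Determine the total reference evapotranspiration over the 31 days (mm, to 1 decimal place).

160.3 mm

Tmean = (30.4 + 16.9)/2 = 23.65 °C
ET₀ = 0.0023 × 14.76 × (23.65 + 17.8) × √13.5 = 0.0023 × 14.76 × 41.45 × 3.6742 = 5.1701 mm/d
Over 31 days: 5.1701 × 31 = 160.273 mm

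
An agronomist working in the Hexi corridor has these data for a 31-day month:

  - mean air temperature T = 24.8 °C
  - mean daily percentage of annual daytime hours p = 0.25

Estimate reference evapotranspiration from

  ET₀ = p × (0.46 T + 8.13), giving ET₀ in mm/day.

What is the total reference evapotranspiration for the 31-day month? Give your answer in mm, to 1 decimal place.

ET₀ = 0.25 × (0.46 × 24.8 + 8.13) = 0.25 × 19.538 = 4.8845 mm/d
Monthly total = 4.8845 × 31 = 151.420 mm

151.4 mm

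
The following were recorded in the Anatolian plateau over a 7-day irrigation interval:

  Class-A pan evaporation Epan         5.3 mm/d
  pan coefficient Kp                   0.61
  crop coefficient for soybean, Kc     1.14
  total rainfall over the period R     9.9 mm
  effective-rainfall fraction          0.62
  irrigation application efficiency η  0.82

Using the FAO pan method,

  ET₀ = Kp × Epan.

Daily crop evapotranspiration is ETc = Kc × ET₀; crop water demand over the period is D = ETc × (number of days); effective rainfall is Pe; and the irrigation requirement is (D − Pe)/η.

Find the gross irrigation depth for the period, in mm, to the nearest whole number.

ET₀ = 0.61 × 5.3 = 3.2330 mm/d
ETc = Kc × ET₀ = 1.14 × 3.2330 = 3.6856 mm/d
Crop demand D = ETc × 7 d = 3.6856 × 7 = 25.799 mm
Pe = 0.62 × 9.9 = 6.138 mm
D − Pe = 25.799 − 6.138 = 19.661 mm
Gross irrigation = 19.661 / 0.82 = 23.977 mm

24 mm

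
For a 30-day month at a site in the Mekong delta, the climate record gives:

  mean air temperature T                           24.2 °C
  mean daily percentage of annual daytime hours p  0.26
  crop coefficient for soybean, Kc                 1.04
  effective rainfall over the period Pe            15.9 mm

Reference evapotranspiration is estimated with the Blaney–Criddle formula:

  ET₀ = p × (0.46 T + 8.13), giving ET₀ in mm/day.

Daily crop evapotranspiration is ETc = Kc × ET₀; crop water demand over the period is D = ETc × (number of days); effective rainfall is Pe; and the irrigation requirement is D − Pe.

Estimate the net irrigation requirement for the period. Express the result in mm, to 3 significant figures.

140 mm

ET₀ = 0.26 × (0.46 × 24.2 + 8.13) = 0.26 × 19.262 = 5.0081 mm/d
ETc = Kc × ET₀ = 1.04 × 5.0081 = 5.2084 mm/d
Crop demand D = ETc × 30 d = 5.2084 × 30 = 156.252 mm
D − Pe = 156.252 − 15.9 = 140.352 mm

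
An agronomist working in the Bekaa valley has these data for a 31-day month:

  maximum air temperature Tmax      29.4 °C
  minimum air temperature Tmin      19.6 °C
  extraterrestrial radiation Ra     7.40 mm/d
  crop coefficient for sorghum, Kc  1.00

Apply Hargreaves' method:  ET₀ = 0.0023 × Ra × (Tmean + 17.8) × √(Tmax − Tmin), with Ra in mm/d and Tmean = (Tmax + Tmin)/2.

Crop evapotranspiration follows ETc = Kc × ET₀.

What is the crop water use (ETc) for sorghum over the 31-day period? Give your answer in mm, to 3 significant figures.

69.9 mm

Tmean = (29.4 + 19.6)/2 = 24.50 °C
ET₀ = 0.0023 × 7.40 × (24.50 + 17.8) × √9.8 = 0.0023 × 7.40 × 42.30 × 3.1305 = 2.2538 mm/d
ETc = Kc × ET₀ = 1.00 × 2.2538 = 2.2538 mm/d
Over 31 days: 2.2538 × 31 = 69.868 mm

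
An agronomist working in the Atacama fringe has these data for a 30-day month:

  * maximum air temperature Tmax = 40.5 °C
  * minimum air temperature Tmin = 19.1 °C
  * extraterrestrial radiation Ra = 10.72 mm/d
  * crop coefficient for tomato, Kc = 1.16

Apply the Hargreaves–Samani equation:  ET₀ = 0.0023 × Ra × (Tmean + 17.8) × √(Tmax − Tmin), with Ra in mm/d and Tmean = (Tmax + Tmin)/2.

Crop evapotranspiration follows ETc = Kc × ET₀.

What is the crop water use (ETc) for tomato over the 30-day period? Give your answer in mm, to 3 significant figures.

Tmean = (40.5 + 19.1)/2 = 29.80 °C
ET₀ = 0.0023 × 10.72 × (29.80 + 17.8) × √21.4 = 0.0023 × 10.72 × 47.60 × 4.6260 = 5.4292 mm/d
ETc = Kc × ET₀ = 1.16 × 5.4292 = 6.2979 mm/d
Over 30 days: 6.2979 × 30 = 188.937 mm

189 mm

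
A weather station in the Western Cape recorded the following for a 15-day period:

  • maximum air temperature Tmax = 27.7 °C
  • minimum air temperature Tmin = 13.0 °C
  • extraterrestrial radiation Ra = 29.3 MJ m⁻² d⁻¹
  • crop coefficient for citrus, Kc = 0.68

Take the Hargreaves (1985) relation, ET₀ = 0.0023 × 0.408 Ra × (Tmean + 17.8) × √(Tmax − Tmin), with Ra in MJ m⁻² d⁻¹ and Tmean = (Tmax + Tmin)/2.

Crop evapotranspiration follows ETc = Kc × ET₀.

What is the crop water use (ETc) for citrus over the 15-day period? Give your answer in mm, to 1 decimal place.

Tmean = (27.7 + 13.0)/2 = 20.35 °C
0.408 Ra = 0.408 × 29.3 = 11.9544 mm/d equivalent
ET₀ = 0.0023 × 11.9544 × (20.35 + 17.8) × √14.7 = 0.0023 × 11.9544 × 38.15 × 3.8341 = 4.0217 mm/d
ETc = Kc × ET₀ = 0.68 × 4.0217 = 2.7348 mm/d
Over 15 days: 2.7348 × 15 = 41.022 mm

41.0 mm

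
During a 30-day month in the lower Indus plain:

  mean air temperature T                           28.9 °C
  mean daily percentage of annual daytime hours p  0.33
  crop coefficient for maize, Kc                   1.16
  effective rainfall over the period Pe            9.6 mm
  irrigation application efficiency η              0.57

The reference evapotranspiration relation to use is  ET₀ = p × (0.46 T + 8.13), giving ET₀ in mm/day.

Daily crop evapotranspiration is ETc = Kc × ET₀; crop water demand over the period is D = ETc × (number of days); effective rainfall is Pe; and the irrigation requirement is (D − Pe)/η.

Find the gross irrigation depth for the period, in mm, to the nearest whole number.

ET₀ = 0.33 × (0.46 × 28.9 + 8.13) = 0.33 × 21.424 = 7.0699 mm/d
ETc = Kc × ET₀ = 1.16 × 7.0699 = 8.2011 mm/d
Crop demand D = ETc × 30 d = 8.2011 × 30 = 246.033 mm
D − Pe = 246.033 − 9.6 = 236.433 mm
Gross irrigation = 236.433 / 0.57 = 414.795 mm

415 mm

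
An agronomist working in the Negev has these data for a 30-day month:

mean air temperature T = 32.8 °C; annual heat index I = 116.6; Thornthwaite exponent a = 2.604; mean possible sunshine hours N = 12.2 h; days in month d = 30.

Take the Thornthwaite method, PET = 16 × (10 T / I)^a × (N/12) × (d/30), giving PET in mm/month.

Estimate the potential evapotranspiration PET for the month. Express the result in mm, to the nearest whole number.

240 mm

10T/I = 10 × 32.8 / 116.6 = 2.8130
(10T/I)^a = 2.8130^2.604 = 14.7788
Uncorrected PET = 16 × 14.7788 = 236.461 mm
Correction = (N/12)(d/30) = (12.2/12)(30/30) = 1.0167
PET = 236.461 × 1.0167 = 240.410 mm/month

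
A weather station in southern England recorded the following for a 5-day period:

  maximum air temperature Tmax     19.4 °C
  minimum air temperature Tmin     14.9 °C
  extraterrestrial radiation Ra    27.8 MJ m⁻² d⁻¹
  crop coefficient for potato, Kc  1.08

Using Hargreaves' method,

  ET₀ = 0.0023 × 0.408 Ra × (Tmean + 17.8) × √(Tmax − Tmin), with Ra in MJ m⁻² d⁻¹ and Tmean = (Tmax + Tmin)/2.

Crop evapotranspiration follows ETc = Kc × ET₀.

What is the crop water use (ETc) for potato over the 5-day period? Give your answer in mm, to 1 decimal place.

Tmean = (19.4 + 14.9)/2 = 17.15 °C
0.408 Ra = 0.408 × 27.8 = 11.3424 mm/d equivalent
ET₀ = 0.0023 × 11.3424 × (17.15 + 17.8) × √4.5 = 0.0023 × 11.3424 × 34.95 × 2.1213 = 1.9341 mm/d
ETc = Kc × ET₀ = 1.08 × 1.9341 = 2.0888 mm/d
Over 5 days: 2.0888 × 5 = 10.444 mm

10.4 mm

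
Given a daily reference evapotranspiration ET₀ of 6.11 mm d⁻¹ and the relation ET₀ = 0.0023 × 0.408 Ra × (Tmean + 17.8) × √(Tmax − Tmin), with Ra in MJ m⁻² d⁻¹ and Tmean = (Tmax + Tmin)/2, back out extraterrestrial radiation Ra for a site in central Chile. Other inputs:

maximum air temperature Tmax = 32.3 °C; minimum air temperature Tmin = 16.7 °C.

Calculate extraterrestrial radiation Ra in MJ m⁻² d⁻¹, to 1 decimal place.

39.0 MJ m⁻² d⁻¹

Tmean = (32.3+16.7)/2 = 24.50 °C; ΔT = 15.6
Ra = ET₀ / [0.0023 × 0.408 × (Tmean+17.8) × √ΔT]
   = 6.11 / (0.0023 × 0.408 × 42.30 × 3.9497) = 38.972 MJ m⁻² d⁻¹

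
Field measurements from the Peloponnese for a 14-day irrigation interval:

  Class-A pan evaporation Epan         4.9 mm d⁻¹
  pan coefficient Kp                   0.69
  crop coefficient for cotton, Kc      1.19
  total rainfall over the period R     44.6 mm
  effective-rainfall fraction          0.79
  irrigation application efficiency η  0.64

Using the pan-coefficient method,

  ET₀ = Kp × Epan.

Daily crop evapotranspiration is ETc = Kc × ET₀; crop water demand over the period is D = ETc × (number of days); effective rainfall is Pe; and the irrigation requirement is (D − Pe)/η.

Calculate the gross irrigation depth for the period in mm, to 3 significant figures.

33.0 mm

ET₀ = 0.69 × 4.9 = 3.3810 mm/d
ETc = Kc × ET₀ = 1.19 × 3.3810 = 4.0234 mm/d
Crop demand D = ETc × 14 d = 4.0234 × 14 = 56.328 mm
Pe = 0.79 × 44.6 = 35.234 mm
D − Pe = 56.328 − 35.234 = 21.094 mm
Gross irrigation = 21.094 / 0.64 = 32.959 mm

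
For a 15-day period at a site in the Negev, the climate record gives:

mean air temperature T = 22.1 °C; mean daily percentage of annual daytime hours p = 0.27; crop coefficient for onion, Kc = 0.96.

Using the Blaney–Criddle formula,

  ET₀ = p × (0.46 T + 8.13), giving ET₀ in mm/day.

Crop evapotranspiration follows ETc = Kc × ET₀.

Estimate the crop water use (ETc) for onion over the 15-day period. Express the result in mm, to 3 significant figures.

ET₀ = 0.27 × (0.46 × 22.1 + 8.13) = 0.27 × 18.296 = 4.9399 mm/d
ETc = Kc × ET₀ = 0.96 × 4.9399 = 4.7423 mm/d
Over 15 days: 4.7423 × 15 = 71.135 mm

71.1 mm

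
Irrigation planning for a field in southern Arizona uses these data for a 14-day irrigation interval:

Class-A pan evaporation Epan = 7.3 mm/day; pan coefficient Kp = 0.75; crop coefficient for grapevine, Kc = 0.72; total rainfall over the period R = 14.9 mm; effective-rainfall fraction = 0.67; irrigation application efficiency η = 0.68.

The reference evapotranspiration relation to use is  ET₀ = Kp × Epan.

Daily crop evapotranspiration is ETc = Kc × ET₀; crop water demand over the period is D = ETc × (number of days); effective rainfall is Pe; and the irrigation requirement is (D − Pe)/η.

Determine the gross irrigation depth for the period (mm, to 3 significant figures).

ET₀ = 0.75 × 7.3 = 5.4750 mm/d
ETc = Kc × ET₀ = 0.72 × 5.4750 = 3.9420 mm/d
Crop demand D = ETc × 14 d = 3.9420 × 14 = 55.188 mm
Pe = 0.67 × 14.9 = 9.983 mm
D − Pe = 55.188 − 9.983 = 45.205 mm
Gross irrigation = 45.205 / 0.68 = 66.478 mm

66.5 mm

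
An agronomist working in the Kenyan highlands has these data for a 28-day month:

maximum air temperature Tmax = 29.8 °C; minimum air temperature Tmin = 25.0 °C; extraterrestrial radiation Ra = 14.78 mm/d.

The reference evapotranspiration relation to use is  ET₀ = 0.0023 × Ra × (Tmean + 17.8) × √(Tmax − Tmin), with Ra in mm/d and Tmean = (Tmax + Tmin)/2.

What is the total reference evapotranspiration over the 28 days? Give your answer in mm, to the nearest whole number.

Tmean = (29.8 + 25.0)/2 = 27.40 °C
ET₀ = 0.0023 × 14.78 × (27.40 + 17.8) × √4.8 = 0.0023 × 14.78 × 45.20 × 2.1909 = 3.3664 mm/d
Over 28 days: 3.3664 × 28 = 94.259 mm

94 mm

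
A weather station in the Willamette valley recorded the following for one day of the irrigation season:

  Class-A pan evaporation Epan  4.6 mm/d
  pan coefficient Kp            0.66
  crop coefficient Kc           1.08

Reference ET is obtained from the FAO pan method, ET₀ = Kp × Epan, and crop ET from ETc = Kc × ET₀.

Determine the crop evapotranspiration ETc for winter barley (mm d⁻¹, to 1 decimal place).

ET₀ = 0.66 × 4.6 = 3.0360 mm/d
ETc = Kc × ET₀ = 1.08 × 3.0360 = 3.2789 mm/d

3.3 mm d⁻¹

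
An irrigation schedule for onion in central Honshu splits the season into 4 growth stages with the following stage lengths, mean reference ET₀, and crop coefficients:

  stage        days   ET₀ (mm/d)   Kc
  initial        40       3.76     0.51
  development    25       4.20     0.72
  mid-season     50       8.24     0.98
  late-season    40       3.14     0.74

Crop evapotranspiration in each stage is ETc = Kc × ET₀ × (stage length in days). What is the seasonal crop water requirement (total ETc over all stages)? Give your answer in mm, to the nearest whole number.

initial: 0.51 × 3.76 × 40 = 76.70 mm
development: 0.72 × 4.20 × 25 = 75.60 mm
mid-season: 0.98 × 8.24 × 50 = 403.76 mm
late-season: 0.74 × 3.14 × 40 = 92.94 mm
Seasonal total = 649.00 mm

649 mm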